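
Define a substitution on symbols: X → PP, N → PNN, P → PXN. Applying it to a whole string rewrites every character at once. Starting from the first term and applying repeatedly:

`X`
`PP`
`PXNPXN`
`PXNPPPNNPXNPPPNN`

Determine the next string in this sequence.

φ(PXNPPPNNPXNPPPNN) expands symbol-by-symbol to PXN PP PNN PXN PXN PXN PNN PNN PXN PP PNN PXN PXN PXN PNN PNN; joining the 16 pieces gives the next term.

PXNPPPNNPXNPXNPXNPNNPNNPXNPPPNNPXNPXNPXNPNNPNN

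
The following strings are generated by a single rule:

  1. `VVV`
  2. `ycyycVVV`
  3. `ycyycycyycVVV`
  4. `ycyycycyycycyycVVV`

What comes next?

Every step adds ycyyc at the front: s(k+1) = ycyyc·s(k).
Applying this once more to ycyycycyycycyycVVV:

ycyycycyycycyycycyycVVV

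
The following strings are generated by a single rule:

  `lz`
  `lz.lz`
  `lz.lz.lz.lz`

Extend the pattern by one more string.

s(k+1) = s(k)·.·s(k) — each term doubles the last with '.' between the halves.
So the next term is two copies of lz.lz.lz.lz with '.' between the halves.

lz.lz.lz.lz.lz.lz.lz.lz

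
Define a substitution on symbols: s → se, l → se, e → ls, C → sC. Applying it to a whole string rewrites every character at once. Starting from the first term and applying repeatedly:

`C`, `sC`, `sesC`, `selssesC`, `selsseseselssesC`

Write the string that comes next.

Rewriting the 16 symbols of selsseseselssesC one by one yields se ls se se se ls se ls se ls se se se ls se sC; concatenated:

selsseseselsselsselsseseselssesC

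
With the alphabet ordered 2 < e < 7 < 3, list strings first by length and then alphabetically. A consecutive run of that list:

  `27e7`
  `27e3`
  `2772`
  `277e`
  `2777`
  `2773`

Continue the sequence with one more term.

2732

The successor of 2773 increments the rightmost position that isn't already 3 and resets every position after it to 2.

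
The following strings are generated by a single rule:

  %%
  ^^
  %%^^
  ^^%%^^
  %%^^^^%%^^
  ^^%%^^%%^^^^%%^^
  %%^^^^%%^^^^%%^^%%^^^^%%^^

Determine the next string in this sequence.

This is a Fibonacci-style word recurrence s(k) = s(k−2)·s(k−1): e.g. %%·^^ = %%^^.
The next term joins ^^%%^^%%^^^^%%^^ and %%^^^^%%^^^^%%^^%%^^^^%%^^.

^^%%^^%%^^^^%%^^%%^^^^%%^^^^%%^^%%^^^^%%^^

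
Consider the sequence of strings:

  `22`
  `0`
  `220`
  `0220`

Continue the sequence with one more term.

From term 3 onward, concatenate the second-to-last term with the last: 22·0 = 220, 0·220 = 0220, …
Continuing: 220 · 0220 gives term 5.

2200220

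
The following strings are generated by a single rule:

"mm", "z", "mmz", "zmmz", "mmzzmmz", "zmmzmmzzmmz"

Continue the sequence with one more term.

mmzzmmzzmmzmmzzmmz

From term 3 onward, concatenate the second-to-last term with the last: mm·z = mmz, z·mmz = zmmz, …
Continuing: mmzzmmz · zmmzmmzzmmz gives term 7.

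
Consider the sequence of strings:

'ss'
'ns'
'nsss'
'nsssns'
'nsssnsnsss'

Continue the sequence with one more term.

This is a Fibonacci-style word recurrence s(k) = s(k−1)·s(k−2): e.g. ns·ss = nsss.
The next term joins nsssnsnsss and nsssns.

nsssnsnsssnsssns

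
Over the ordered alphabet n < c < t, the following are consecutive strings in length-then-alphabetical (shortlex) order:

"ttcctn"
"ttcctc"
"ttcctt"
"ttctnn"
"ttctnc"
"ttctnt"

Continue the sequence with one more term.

Treat ttctnt as a base-3 numeral over the given alphabet and add one, carrying through any trailing t's.

ttctcn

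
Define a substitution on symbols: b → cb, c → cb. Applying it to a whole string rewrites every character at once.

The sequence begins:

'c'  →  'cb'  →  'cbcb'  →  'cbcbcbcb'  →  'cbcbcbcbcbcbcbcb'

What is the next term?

cbcbcbcbcbcbcbcbcbcbcbcbcbcbcbcb

Replace each of the 16 characters of cbcbcbcbcbcbcbcb in place — cb cb cb cb cb cb cb cb cb cb cb cb cb cb cb cb — and concatenate.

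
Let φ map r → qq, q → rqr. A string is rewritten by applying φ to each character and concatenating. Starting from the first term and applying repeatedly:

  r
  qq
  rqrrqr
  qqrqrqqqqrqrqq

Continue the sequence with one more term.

Replace each of the 14 characters of qqrqrqqqqrqrqq in place — rqr rqr qq rqr qq rqr rqr rqr rqr qq rqr qq rqr rqr — and concatenate.

rqrrqrqqrqrqqrqrrqrrqrrqrqqrqrqqrqrrqr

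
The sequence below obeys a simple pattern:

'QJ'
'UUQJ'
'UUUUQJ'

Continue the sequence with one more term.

Each term is the previous one with UU prepended.
Applying this once more to UUUUQJ:

UUUUUUQJ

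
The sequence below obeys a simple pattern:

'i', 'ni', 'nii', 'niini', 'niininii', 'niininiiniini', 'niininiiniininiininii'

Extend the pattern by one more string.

This is a Fibonacci-style word recurrence s(k) = s(k−1)·s(k−2): e.g. ni·i = nii.
The next term joins niininiiniininiininii and niininiiniini.

niininiiniininiininiiniininiiniini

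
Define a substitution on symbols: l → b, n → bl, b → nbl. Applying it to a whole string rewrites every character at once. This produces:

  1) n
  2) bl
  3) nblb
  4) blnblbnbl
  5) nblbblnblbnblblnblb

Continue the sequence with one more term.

blnblbnblnblbblnblbnblblnblbnblbblnblbnbl

Applying the rule to each of the 19 symbols of nblbblnblbnblblnblb gives the pieces bl nbl b nbl nbl b bl nbl b nbl bl nbl b nbl b bl nbl b nbl, which concatenate to the answer.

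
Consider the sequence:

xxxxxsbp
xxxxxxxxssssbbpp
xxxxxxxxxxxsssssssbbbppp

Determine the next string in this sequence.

Each string has the form x^{3n+2} s^{3n-2} b^{n} p^{n} (n = 1, 2, …).
For the next term, n = 4, so the run lengths are 14, 10, 4, 4.

xxxxxxxxxxxxxxssssssssssbbbbpppp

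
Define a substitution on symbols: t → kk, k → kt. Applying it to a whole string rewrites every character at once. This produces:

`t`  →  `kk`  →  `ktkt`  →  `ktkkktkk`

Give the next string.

ktkkktktktkkktkt

Apply φ to ktkkktkk symbol by symbol: k→kt, t→kk, k→kt, k→kt, k→kt, t→kk, k→kt, k→kt; joined: kt kk kt kt kt kk kt kt.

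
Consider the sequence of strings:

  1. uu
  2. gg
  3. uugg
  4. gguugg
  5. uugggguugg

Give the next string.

This is a Fibonacci-style word recurrence s(k) = s(k−2)·s(k−1): e.g. uu·gg = uugg.
Continuing: gguugg · uugggguugg gives term 6.

gguugguugggguugg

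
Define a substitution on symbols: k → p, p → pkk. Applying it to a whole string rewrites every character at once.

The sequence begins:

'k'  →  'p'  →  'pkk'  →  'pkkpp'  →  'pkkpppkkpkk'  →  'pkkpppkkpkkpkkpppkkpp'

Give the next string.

pkkpppkkpkkpkkpppkkpppkkpppkkpkkpkkpppkkpkk

φ(pkkpppkkpkkpkkpppkkpp) expands symbol-by-symbol to pkk p p pkk pkk pkk p p pkk p p pkk p p pkk pkk pkk p p pkk pkk; joining the 21 pieces gives the next term.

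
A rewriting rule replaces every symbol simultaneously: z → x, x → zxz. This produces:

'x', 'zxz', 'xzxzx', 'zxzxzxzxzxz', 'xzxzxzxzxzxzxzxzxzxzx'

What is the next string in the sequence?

Replace each of the 21 characters of xzxzxzxzxzxzxzxzxzxzx in place — zxz x zxz x zxz x zxz x zxz x zxz x zxz x zxz x zxz x zxz x zxz — and concatenate.

zxzxzxzxzxzxzxzxzxzxzxzxzxzxzxzxzxzxzxzxzxz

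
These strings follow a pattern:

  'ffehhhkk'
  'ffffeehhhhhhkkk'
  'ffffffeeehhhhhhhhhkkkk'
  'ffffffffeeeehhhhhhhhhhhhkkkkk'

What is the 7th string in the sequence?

ffffffffffffffeeeeeeehhhhhhhhhhhhhhhhhhhhhkkkkkkkk

Each string has the form f^{2n} e^{n} h^{3n} k^{n+1} (n = 1, 2, …).
For term 7, n = 7, so the run lengths are 14, 7, 21, 8.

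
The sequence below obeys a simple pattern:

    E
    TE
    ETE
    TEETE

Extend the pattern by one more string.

ETETEETE

This is a Fibonacci-style word recurrence s(k) = s(k−2)·s(k−1): e.g. E·TE = ETE.
Continuing: ETE · TEETE gives term 5.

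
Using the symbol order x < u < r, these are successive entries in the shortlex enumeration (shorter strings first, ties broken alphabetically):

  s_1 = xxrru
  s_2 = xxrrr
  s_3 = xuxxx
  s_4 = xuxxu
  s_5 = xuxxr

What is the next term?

xuxux

Find the rightmost character of xuxxr below r, bump it to the next letter, and reset everything to its right to x.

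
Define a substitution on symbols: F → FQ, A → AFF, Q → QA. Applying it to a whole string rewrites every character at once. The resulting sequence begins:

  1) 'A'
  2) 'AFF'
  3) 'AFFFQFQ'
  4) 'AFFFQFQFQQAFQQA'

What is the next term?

Replace each of the 15 characters of AFFFQFQFQQAFQQA in place — AFF FQ FQ FQ QA FQ QA FQ QA QA AFF FQ QA QA AFF — and concatenate.

AFFFQFQFQQAFQQAFQQAQAAFFFQQAQAAFF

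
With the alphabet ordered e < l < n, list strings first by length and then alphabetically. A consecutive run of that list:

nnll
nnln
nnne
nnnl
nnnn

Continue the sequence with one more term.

eeeee

After nnnn the length-4 strings are exhausted; the first length-5 string is 5 copies of e.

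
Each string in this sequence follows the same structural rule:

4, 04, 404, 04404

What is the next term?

40404404

From term 3 onward, concatenate the second-to-last term with the last: 4·04 = 404, 04·404 = 04404, …
The next term joins 404 and 04404.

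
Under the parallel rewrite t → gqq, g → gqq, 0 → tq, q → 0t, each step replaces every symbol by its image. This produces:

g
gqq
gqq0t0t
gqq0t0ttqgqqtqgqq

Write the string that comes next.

Rewriting the 17 symbols of gqq0t0ttqgqqtqgqq one by one yields gqq 0t 0t tq gqq tq gqq gqq 0t gqq 0t 0t gqq 0t gqq 0t 0t; concatenated:

gqq0t0ttqgqqtqgqqgqq0tgqq0t0tgqq0tgqq0t0t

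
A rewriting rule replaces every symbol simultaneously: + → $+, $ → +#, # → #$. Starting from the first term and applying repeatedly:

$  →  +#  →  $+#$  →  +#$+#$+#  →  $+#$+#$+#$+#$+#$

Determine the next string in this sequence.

Replace each of the 16 characters of $+#$+#$+#$+#$+#$ in place — +# $+ #$ +# $+ #$ +# $+ #$ +# $+ #$ +# $+ #$ +# — and concatenate.

+#$+#$+#$+#$+#$+#$+#$+#$+#$+#$+#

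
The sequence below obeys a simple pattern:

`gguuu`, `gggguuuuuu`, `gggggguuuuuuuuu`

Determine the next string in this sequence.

Reading off run lengths: g runs 2, 4, 6; u runs 3, 6, 9 — each is linear in n (n = 1, 2, …).
At n = 4 the blocks have lengths 8, 12.

gggggggguuuuuuuuuuuu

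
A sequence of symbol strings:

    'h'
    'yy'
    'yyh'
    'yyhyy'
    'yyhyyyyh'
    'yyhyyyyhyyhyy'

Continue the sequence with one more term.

From term 3 onward, concatenate the last term with the second-to-last: yy·h = yyh, yyh·yy = yyhyy, …
Continuing: yyhyyyyhyyhyy · yyhyyyyh gives term 7.

yyhyyyyhyyhyyyyhyyyyh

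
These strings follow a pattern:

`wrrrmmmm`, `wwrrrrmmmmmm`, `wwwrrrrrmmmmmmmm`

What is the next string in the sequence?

Reading off run lengths: w runs 1, 2, 3; r runs 3, 4, 5; m runs 4, 6, 8 — each is linear in n, where the shown terms are n = 2, 3, 4.
At n = 5 the blocks have lengths 4, 6, 10.

wwwwrrrrrrmmmmmmmmmm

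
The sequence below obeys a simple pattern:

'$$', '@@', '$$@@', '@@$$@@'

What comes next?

$$@@@@$$@@

This is a Fibonacci-style word recurrence s(k) = s(k−2)·s(k−1): e.g. $$·@@ = $$@@.
Continuing: $$@@ · @@$$@@ gives term 5.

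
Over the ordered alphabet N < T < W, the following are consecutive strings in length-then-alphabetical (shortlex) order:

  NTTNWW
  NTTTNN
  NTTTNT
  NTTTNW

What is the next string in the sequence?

NTTTTN

Treat NTTTNW as a base-3 numeral over the given alphabet and add one, carrying through any trailing W's.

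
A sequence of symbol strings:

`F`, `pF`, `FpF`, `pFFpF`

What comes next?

FpFpFFpF

From term 3 onward, concatenate the second-to-last term with the last: F·pF = FpF, pF·FpF = pFFpF, …
The next term joins FpF and pFFpF.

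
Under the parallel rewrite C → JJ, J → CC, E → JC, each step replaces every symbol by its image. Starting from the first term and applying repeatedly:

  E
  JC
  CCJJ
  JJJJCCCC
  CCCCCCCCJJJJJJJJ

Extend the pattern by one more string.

Rewriting the 16 symbols of CCCCCCCCJJJJJJJJ one by one yields JJ JJ JJ JJ JJ JJ JJ JJ CC CC CC CC CC CC CC CC; concatenated:

JJJJJJJJJJJJJJJJCCCCCCCCCCCCCCCC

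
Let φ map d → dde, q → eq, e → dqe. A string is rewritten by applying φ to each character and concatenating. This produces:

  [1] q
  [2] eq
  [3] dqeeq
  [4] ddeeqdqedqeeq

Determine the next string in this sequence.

Rewriting the 13 symbols of ddeeqdqedqeeq one by one yields dde dde dqe dqe eq dde eq dqe dde eq dqe dqe eq; concatenated:

ddeddedqedqeeqddeeqdqeddeeqdqedqeeq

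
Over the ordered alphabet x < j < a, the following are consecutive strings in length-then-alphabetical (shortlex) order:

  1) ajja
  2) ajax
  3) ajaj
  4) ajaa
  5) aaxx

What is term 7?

aaxa

Advancing 2 positions from aaxx through aaxx → aaxj reaches term 7.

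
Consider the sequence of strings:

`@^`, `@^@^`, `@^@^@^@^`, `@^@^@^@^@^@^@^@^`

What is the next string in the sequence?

@^@^@^@^@^@^@^@^@^@^@^@^@^@^@^@^

Every step duplicates the string.
So the next term is two copies of @^@^@^@^@^@^@^@^.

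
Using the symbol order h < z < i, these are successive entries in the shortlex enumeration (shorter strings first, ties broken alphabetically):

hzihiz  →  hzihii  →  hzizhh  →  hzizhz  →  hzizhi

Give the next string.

hzizzh

Treat hzizhi as a base-3 numeral over the given alphabet and add one, carrying through any trailing i's.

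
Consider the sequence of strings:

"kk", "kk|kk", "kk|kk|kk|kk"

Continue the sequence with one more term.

kk|kk|kk|kk|kk|kk|kk|kk

s(k+1) = s(k)·|·s(k) — each term doubles the last with '|' between the halves.
One more doubling of kk|kk|kk|kk gives the answer.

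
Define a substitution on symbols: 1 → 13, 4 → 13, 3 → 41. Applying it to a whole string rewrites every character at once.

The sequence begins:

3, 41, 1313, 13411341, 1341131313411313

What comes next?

13411313134113411341131313411341

Replace each of the 16 characters of 1341131313411313 in place — 13 41 13 13 13 41 13 41 13 41 13 13 13 41 13 41 — and concatenate.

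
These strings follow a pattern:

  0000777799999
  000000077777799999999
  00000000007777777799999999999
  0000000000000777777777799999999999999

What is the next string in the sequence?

000000000000000077777777777799999999999999999

Each string has the form 0^{3n-2} 7^{2n} 9^{3n-1}, where the shown terms are n = 2, 3, 4, 5.
For the next term, n = 6, so the run lengths are 16, 12, 17.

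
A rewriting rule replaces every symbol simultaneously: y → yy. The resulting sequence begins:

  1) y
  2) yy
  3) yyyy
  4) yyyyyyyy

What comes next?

yyyyyyyyyyyyyyyy

Expanding yyyyyyyy: y→yy, y→yy, y→yy, y→yy, y→yy, y→yy, y→yy, y→yy. Concatenated: yy yy yy yy yy yy yy yy.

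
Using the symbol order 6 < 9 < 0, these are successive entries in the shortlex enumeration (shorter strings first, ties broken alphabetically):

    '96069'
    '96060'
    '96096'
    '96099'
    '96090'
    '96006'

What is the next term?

The successor of 96006 increments the rightmost position that isn't already 0 and resets every position after it to 6.

96009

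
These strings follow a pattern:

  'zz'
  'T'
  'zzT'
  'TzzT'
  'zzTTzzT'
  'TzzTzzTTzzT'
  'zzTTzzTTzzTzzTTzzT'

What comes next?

Each term (from the third on) is the two preceding terms concatenated in order: term 3 = zz·T = zzT.
The next term joins TzzTzzTTzzT and zzTTzzTTzzTzzTTzzT.

TzzTzzTTzzTzzTTzzTTzzTzzTTzzT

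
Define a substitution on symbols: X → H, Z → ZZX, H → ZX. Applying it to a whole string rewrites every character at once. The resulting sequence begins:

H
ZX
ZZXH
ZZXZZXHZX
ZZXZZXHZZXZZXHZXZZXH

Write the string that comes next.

ZZXZZXHZZXZZXHZXZZXZZXHZZXZZXHZXZZXHZZXZZXHZX

Applying the rule to each of the 20 symbols of ZZXZZXHZZXZZXHZXZZXH gives the pieces ZZX ZZX H ZZX ZZX H ZX ZZX ZZX H ZZX ZZX H ZX ZZX H ZZX ZZX H ZX, which concatenate to the answer.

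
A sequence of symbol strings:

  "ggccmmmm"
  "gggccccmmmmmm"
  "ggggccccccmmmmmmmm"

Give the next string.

gggggccccccccmmmmmmmmmm

The n-th term is n+1 g's then 2n c's then 2n+2 m's (n = 1, 2, …).
At n = 4 the blocks have lengths 5, 8, 10.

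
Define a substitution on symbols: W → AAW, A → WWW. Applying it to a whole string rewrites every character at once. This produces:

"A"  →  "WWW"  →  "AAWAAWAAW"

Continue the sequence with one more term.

WWWWWWAAWWWWWWWAAWWWWWWWAAW

Apply φ to AAWAAWAAW symbol by symbol: A→WWW, A→WWW, W→AAW, A→WWW, A→WWW, W→AAW, A→WWW, A→WWW, W→AAW; joined: WWW WWW AAW WWW WWW AAW WWW WWW AAW.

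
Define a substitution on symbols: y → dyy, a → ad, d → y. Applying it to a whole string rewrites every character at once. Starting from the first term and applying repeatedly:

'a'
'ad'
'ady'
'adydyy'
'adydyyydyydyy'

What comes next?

adydyyydyydyydyyydyydyyydyydyy

Applying the rule to each of the 13 symbols of adydyyydyydyy gives the pieces ad y dyy y dyy dyy dyy y dyy dyy y dyy dyy, which concatenate to the answer.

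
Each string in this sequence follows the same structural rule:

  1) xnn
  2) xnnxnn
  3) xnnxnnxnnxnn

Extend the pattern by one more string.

xnnxnnxnnxnnxnnxnnxnnxnn

Each string is two copies of the previous one concatenated.
One more doubling of xnnxnnxnnxnn gives the answer.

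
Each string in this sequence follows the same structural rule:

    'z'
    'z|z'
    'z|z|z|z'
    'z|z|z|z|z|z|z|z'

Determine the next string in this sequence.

s(k+1) = s(k)·|·s(k) — each term doubles the last with '|' between the halves.
So the next term is two copies of z|z|z|z|z|z|z|z with '|' between the halves.

z|z|z|z|z|z|z|z|z|z|z|z|z|z|z|z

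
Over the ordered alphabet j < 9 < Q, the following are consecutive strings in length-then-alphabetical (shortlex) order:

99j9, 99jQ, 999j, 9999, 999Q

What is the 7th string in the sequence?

99Q9

Advancing 2 positions from 999Q through 999Q → 99Qj reaches term 7.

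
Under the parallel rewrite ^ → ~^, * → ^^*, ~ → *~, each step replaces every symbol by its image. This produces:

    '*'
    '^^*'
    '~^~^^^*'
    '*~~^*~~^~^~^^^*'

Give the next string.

Rewriting the 15 symbols of *~~^*~~^~^~^^^* one by one yields ^^* *~ *~ ~^ ^^* *~ *~ ~^ *~ ~^ *~ ~^ ~^ ~^ ^^*; concatenated:

^^**~*~~^^^**~*~~^*~~^*~~^~^~^^^*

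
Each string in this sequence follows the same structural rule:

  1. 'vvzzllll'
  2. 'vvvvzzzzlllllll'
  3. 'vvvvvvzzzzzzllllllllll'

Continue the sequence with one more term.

vvvvvvvvzzzzzzzzlllllllllllll

Term n consists of 2n v's, followed by 2n z's, followed by 3n+1 l's (n = 1, 2, …).
At n = 4 the blocks have lengths 8, 8, 13.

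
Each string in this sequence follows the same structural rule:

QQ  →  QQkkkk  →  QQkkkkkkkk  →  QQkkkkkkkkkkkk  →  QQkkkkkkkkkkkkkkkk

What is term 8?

Each term is the previous one with kkkk appended.
From QQkkkkkkkkkkkkkkkk, 3 further steps: QQkkkkkkkkkkkkkkkk → QQkkkkkkkkkkkkkkkkkkkk → QQkkkkkkkkkkkkkkkkkkkkkkkk → (answer).

QQkkkkkkkkkkkkkkkkkkkkkkkkkkkk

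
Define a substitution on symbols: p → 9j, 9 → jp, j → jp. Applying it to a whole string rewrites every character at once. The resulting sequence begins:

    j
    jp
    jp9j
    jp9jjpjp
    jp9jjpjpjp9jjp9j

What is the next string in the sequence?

jp9jjpjpjp9jjp9jjp9jjpjpjp9jjpjp

φ(jp9jjpjpjp9jjp9j) expands symbol-by-symbol to jp 9j jp jp jp 9j jp 9j jp 9j jp jp jp 9j jp jp; joining the 16 pieces gives the next term.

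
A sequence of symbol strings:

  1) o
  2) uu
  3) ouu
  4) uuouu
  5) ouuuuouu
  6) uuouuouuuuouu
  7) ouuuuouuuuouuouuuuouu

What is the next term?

From term 3 onward, concatenate the second-to-last term with the last: o·uu = ouu, uu·ouu = uuouu, …
So term 8 is uuouuouuuuouu·ouuuuouuuuouuouuuuouu.

uuouuouuuuouuouuuuouuuuouuouuuuouu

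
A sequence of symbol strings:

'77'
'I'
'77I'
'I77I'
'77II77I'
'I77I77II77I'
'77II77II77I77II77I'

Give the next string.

Each term (from the third on) is the two preceding terms concatenated in order: term 3 = 77·I = 77I.
So term 8 is I77I77II77I·77II77II77I77II77I.

I77I77II77I77II77II77I77II77I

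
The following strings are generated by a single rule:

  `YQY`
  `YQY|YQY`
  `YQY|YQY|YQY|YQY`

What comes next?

Every step duplicates the string with '|' between the halves.
One more doubling of YQY|YQY|YQY|YQY gives the answer.

YQY|YQY|YQY|YQY|YQY|YQY|YQY|YQY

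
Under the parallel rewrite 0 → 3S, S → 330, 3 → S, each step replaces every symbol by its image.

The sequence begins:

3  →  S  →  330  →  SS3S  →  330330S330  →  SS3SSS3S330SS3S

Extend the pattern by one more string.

Rewriting the 15 symbols of SS3SSS3S330SS3S one by one yields 330 330 S 330 330 330 S 330 S S 3S 330 330 S 330; concatenated:

330330S330330330S330SS3S330330S330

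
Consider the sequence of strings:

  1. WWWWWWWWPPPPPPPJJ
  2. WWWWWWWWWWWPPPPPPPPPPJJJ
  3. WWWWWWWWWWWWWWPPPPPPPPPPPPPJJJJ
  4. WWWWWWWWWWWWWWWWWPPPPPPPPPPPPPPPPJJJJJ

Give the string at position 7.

Each string has the form W^{3n+2} P^{3n+1} J^{n}, where the shown terms are n = 2, 3, 4, 5.
At n = 8 the blocks have lengths 26, 25, 8.

WWWWWWWWWWWWWWWWWWWWWWWWWWPPPPPPPPPPPPPPPPPPPPPPPPPJJJJJJJJ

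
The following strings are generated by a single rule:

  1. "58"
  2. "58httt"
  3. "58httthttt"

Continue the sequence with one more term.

Each term is the previous one with httt appended.
So the next term is 58httthttt·httt.

58httthttthttt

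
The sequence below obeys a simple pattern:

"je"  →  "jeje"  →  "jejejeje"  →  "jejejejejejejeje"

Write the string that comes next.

Every step duplicates the string.
One more doubling of jejejejejejejeje gives the answer.

jejejejejejejejejejejejejejejeje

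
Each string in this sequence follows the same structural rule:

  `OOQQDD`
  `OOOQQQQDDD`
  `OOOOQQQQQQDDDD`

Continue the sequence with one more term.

Each string has the form O^{n+1} Q^{2n} D^{n+1} (n = 1, 2, …).
At n = 4 the blocks have lengths 5, 8, 5.

OOOOOQQQQQQQQDDDDD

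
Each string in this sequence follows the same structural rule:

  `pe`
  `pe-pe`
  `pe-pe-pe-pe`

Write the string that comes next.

s(k+1) = s(k)·-·s(k) — each term doubles the last with '-' between the halves.
So the next term is two copies of pe-pe-pe-pe with '-' between the halves.

pe-pe-pe-pe-pe-pe-pe-pe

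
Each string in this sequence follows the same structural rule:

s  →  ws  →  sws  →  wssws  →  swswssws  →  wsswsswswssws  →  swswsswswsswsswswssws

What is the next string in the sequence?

From term 3 onward, concatenate the second-to-last term with the last: s·ws = sws, ws·sws = wssws, …
The next term joins wsswsswswssws and swswsswswsswsswswssws.

wsswsswswsswsswswsswswsswsswswssws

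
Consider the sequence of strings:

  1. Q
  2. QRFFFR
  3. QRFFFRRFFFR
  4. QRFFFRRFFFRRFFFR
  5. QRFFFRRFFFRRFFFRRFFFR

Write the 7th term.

QRFFFRRFFFRRFFFRRFFFRRFFFRRFFFR

Every step adds RFFFR to the end: s(k+1) = s(k)·RFFFR.
From QRFFFRRFFFRRFFFRRFFFR, 2 further steps: QRFFFRRFFFRRFFFRRFFFR → QRFFFRRFFFRRFFFRRFFFRRFFFR → (answer).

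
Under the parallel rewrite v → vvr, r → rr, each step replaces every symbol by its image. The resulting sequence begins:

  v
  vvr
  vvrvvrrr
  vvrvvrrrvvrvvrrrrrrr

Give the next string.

vvrvvrrrvvrvvrrrrrrrvvrvvrrrvvrvvrrrrrrrrrrrrrrr

φ(vvrvvrrrvvrvvrrrrrrr) expands symbol-by-symbol to vvr vvr rr vvr vvr rr rr rr vvr vvr rr vvr vvr rr rr rr rr rr rr rr; joining the 20 pieces gives the next term.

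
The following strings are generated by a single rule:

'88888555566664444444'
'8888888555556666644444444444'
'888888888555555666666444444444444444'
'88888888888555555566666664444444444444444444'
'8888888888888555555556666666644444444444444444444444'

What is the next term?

888888888888888555555555666666666444444444444444444444444444

Term n consists of 2n+3 8's, followed by n+3 5's, followed by n+3 6's, followed by 4n+3 4's (n = 1, 2, …).
For the next term, n = 6, so the run lengths are 15, 9, 9, 27.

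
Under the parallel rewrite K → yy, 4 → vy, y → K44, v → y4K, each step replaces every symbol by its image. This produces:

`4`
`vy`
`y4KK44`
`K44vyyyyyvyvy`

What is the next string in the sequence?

Replace each of the 13 characters of K44vyyyyyvyvy in place — yy vy vy y4K K44 K44 K44 K44 K44 y4K K44 y4K K44 — and concatenate.

yyvyvyy4KK44K44K44K44K44y4KK44y4KK44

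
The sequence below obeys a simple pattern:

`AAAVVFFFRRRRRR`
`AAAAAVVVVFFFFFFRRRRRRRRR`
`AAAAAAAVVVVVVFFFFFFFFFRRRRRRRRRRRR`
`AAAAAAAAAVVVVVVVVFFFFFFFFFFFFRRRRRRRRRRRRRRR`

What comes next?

Reading off run lengths: A runs 3, 5, 7, 9; V runs 2, 4, 6, 8; F runs 3, 6, 9, 12; R runs 6, 9, 12, 15 — each is linear in n (n = 1, 2, …).
At n = 5 the blocks have lengths 11, 10, 15, 18.

AAAAAAAAAAAVVVVVVVVVVFFFFFFFFFFFFFFFRRRRRRRRRRRRRRRRRR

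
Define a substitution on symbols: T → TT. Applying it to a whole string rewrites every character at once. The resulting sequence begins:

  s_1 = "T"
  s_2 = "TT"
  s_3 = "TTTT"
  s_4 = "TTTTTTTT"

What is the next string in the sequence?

TTTTTTTTTTTTTTTT

Rewriting each symbol of TTTTTTTT: T→TT, T→TT, T→TT, T→TT, T→TT, T→TT, T→TT, T→TT, which concatenates to TT TT TT TT TT TT TT TT.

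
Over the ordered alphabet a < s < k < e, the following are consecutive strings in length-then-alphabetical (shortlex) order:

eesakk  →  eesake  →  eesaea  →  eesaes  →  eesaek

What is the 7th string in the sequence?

eessaa

Continuing the enumeration 2 steps past eesaek: eesaek → eesaee → (answer).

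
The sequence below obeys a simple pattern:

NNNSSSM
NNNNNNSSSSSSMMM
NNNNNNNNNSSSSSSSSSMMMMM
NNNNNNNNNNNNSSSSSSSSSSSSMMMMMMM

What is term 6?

NNNNNNNNNNNNNNNNNNSSSSSSSSSSSSSSSSSSMMMMMMMMMMM

The n-th term is 3n N's then 3n S's then 2n-1 M's (n = 1, 2, …).
Setting n = 6 gives 18, 18, 11 characters in each block.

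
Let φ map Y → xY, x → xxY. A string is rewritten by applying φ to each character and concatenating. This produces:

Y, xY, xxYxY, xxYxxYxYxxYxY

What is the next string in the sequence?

xxYxxYxYxxYxxYxYxxYxYxxYxxYxYxxYxY

Applying the rule to each of the 13 symbols of xxYxxYxYxxYxY gives the pieces xxY xxY xY xxY xxY xY xxY xY xxY xxY xY xxY xY, which concatenate to the answer.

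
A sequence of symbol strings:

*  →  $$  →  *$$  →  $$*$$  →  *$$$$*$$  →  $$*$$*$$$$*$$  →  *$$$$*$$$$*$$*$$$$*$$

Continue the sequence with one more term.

$$*$$*$$$$*$$*$$$$*$$$$*$$*$$$$*$$

This is a Fibonacci-style word recurrence s(k) = s(k−2)·s(k−1): e.g. *·$$ = *$$.
The next term joins $$*$$*$$$$*$$ and *$$$$*$$$$*$$*$$$$*$$.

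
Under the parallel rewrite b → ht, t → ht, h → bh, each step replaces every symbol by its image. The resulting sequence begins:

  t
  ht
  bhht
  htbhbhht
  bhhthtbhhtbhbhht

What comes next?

htbhbhhtbhhthtbhbhhthtbhhtbhbhht

Applying the rule to each of the 16 symbols of bhhthtbhhtbhbhht gives the pieces ht bh bh ht bh ht ht bh bh ht ht bh ht bh bh ht, which concatenate to the answer.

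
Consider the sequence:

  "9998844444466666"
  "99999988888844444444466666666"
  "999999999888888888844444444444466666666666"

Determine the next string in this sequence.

9999999999998888888888888844444444444444466666666666666

Term n consists of 3n 9's, followed by 4n-2 8's, followed by 3n+3 4's, followed by 3n+2 6's (n = 1, 2, …).
For the next term, n = 4, so the run lengths are 12, 14, 15, 14.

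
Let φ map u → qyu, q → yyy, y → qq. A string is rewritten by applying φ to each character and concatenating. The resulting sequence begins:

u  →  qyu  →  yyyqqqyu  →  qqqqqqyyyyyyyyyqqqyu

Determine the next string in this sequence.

Rewriting the 20 symbols of qqqqqqyyyyyyyyyqqqyu one by one yields yyy yyy yyy yyy yyy yyy qq qq qq qq qq qq qq qq qq yyy yyy yyy qq qyu; concatenated:

yyyyyyyyyyyyyyyyyyqqqqqqqqqqqqqqqqqqyyyyyyyyyqqqyu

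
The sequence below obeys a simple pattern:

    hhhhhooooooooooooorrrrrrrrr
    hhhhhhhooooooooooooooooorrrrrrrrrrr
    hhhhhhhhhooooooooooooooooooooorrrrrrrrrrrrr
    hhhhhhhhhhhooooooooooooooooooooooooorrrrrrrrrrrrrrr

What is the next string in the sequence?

hhhhhhhhhhhhhooooooooooooooooooooooooooooorrrrrrrrrrrrrrrrr

The n-th term is 2n-1 h's then 4n+1 o's then 2n+3 r's, where the shown terms are n = 3, 4, 5, 6.
Setting n = 7 gives 13, 29, 17 characters in each block.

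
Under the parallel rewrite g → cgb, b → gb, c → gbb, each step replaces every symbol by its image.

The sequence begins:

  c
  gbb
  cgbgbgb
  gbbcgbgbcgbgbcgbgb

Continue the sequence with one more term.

cgbgbgbgbbcgbgbcgbgbgbbcgbgbcgbgbgbbcgbgbcgbgb

Applying the rule to each of the 18 symbols of gbbcgbgbcgbgbcgbgb gives the pieces cgb gb gb gbb cgb gb cgb gb gbb cgb gb cgb gb gbb cgb gb cgb gb, which concatenate to the answer.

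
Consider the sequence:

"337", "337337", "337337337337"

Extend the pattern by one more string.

Every step duplicates the string.
One more doubling of 337337337337 gives the answer.

337337337337337337337337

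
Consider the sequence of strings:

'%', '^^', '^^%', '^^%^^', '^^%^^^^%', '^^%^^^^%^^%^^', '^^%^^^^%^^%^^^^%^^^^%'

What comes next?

Each term (from the third on) is the previous term followed by the one before it: term 3 = ^^·% = ^^%.
Continuing: ^^%^^^^%^^%^^^^%^^^^% · ^^%^^^^%^^%^^ gives term 8.

^^%^^^^%^^%^^^^%^^^^%^^%^^^^%^^%^^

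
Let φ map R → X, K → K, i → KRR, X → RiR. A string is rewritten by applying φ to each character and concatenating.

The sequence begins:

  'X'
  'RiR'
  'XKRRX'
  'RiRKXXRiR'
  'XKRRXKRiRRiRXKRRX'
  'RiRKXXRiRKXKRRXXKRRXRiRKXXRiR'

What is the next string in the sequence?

Rewriting the 29 symbols of RiRKXXRiRKXKRRXXKRRXRiRKXXRiR one by one yields X KRR X K RiR RiR X KRR X K RiR K X X RiR RiR K X X RiR X KRR X K RiR RiR X KRR X; concatenated:

XKRRXKRiRRiRXKRRXKRiRKXXRiRRiRKXXRiRXKRRXKRiRRiRXKRRX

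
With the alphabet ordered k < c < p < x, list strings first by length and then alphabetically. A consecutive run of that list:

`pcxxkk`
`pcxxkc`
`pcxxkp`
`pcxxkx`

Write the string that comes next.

The successor of pcxxkx increments the rightmost position that isn't already x and resets every position after it to k.

pcxxck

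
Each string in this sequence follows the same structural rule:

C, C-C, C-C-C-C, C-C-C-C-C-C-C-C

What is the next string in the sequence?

Every step duplicates the string with '-' between the halves.
Doubling C-C-C-C-C-C-C-C with '-' between the halves:

C-C-C-C-C-C-C-C-C-C-C-C-C-C-C-C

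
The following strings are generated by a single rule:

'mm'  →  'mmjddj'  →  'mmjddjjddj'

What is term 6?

mmjddjjddjjddjjddjjddj

Every step adds jddj to the end: s(k+1) = s(k)·jddj.
From mmjddjjddj, 3 further steps: mmjddjjddj → mmjddjjddjjddj → mmjddjjddjjddjjddj → (answer).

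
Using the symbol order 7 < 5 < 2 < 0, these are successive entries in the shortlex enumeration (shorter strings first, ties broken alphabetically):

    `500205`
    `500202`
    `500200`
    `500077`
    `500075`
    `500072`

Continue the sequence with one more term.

500070

Treat 500072 as a base-4 numeral over the given alphabet and add one, carrying through any trailing 0's.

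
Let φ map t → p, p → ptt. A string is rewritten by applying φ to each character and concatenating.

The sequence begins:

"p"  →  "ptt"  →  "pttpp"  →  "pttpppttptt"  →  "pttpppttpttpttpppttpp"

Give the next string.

φ(pttpppttpttpttpppttpp) expands symbol-by-symbol to ptt p p ptt ptt ptt p p ptt p p ptt p p ptt ptt ptt p p ptt ptt; joining the 21 pieces gives the next term.

pttpppttpttpttpppttpppttpppttpttpttpppttptt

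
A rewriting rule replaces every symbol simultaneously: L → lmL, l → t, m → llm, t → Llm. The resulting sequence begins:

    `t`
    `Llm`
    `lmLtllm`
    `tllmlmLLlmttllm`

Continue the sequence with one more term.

Replace each of the 15 characters of tllmlmLLlmttllm in place — Llm t t llm t llm lmL lmL t llm Llm Llm t t llm — and concatenate.

LlmttllmtllmlmLlmLtllmLlmLlmttllm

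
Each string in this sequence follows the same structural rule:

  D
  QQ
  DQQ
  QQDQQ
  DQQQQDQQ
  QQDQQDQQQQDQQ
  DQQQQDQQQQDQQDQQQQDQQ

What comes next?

This is a Fibonacci-style word recurrence s(k) = s(k−2)·s(k−1): e.g. D·QQ = DQQ.
The next term joins QQDQQDQQQQDQQ and DQQQQDQQQQDQQDQQQQDQQ.

QQDQQDQQQQDQQDQQQQDQQQQDQQDQQQQDQQ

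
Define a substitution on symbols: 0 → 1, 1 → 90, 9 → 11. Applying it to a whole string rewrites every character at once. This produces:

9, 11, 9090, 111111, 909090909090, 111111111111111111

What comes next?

Replace each of the 18 characters of 111111111111111111 in place — 90 90 90 90 90 90 90 90 90 90 90 90 90 90 90 90 90 90 — and concatenate.

909090909090909090909090909090909090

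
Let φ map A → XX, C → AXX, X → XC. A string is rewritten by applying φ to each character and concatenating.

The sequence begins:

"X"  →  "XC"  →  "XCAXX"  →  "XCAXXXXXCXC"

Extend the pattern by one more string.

XCAXXXXXCXCXCXCXCAXXXCAXX

Apply φ to XCAXXXXXCXC symbol by symbol: X→XC, C→AXX, A→XX, X→XC, X→XC, X→XC, X→XC, X→XC, C→AXX, X→XC, C→AXX; joined: XC AXX XX XC XC XC XC XC AXX XC AXX.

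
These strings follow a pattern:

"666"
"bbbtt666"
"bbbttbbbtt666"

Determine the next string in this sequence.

Each term is the previous one with bbbtt prepended.
Applying this once more to bbbttbbbtt666:

bbbttbbbttbbbtt666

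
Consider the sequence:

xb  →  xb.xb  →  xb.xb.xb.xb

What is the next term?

s(k+1) = s(k)·.·s(k) — each term doubles the last with '.' between the halves.
Doubling xb.xb.xb.xb with '.' between the halves:

xb.xb.xb.xb.xb.xb.xb.xb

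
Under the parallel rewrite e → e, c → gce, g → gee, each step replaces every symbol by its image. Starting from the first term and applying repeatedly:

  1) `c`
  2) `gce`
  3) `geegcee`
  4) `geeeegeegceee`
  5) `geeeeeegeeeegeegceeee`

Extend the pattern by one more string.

φ(geeeeeegeeeegeegceeee) expands symbol-by-symbol to gee e e e e e e gee e e e e gee e e gee gce e e e e; joining the 21 pieces gives the next term.

geeeeeeeegeeeeeegeeeegeegceeeee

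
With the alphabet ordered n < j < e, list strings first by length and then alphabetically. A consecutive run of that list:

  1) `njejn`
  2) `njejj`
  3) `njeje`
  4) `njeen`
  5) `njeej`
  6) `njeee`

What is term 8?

nennj

Stepping forward 2 times from njeee: njeee → nennn, then the target.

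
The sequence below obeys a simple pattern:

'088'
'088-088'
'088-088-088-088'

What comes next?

s(k+1) = s(k)·-·s(k) — each term doubles the last with '-' between the halves.
Doubling 088-088-088-088 with '-' between the halves:

088-088-088-088-088-088-088-088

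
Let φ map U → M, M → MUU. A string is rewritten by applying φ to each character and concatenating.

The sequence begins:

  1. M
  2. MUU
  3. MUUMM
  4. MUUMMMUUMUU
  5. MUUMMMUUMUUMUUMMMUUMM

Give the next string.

Applying the rule to each of the 21 symbols of MUUMMMUUMUUMUUMMMUUMM gives the pieces MUU M M MUU MUU MUU M M MUU M M MUU M M MUU MUU MUU M M MUU MUU, which concatenate to the answer.

MUUMMMUUMUUMUUMMMUUMMMUUMMMUUMUUMUUMMMUUMUU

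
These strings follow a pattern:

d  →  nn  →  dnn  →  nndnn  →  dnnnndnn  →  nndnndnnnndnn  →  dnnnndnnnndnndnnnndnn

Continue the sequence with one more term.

From term 3 onward, concatenate the second-to-last term with the last: d·nn = dnn, nn·dnn = nndnn, …
The next term joins nndnndnnnndnn and dnnnndnnnndnndnnnndnn.

nndnndnnnndnndnnnndnnnndnndnnnndnn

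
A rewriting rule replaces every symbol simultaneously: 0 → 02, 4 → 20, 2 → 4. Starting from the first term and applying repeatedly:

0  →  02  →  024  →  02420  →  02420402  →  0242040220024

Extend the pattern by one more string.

024204022002440202420

φ(0242040220024) expands symbol-by-symbol to 02 4 20 4 02 20 02 4 4 02 02 4 20; joining the 13 pieces gives the next term.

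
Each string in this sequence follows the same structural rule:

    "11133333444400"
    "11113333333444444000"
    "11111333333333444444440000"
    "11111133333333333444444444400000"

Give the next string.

Each string has the form 1^{n+1} 3^{2n+1} 4^{2n} 0^{n}, where the shown terms are n = 2, 3, 4, 5.
Setting n = 6 gives 7, 13, 12, 6 characters in each block.

11111113333333333333444444444444000000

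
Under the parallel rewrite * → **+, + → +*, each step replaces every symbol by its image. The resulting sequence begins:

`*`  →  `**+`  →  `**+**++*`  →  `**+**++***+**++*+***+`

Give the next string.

Applying the rule to each of the 21 symbols of **+**++***+**++*+***+ gives the pieces **+ **+ +* **+ **+ +* +* **+ **+ **+ +* **+ **+ +* +* **+ +* **+ **+ **+ +*, which concatenate to the answer.

**+**++***+**++*+***+**+**++***+**++*+***++***+**+**++*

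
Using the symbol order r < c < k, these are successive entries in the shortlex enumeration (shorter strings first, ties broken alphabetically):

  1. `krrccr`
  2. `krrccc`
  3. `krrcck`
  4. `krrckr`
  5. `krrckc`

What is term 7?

Continuing the enumeration 2 steps past krrckc: krrckc → krrckk → (answer).

krrkrr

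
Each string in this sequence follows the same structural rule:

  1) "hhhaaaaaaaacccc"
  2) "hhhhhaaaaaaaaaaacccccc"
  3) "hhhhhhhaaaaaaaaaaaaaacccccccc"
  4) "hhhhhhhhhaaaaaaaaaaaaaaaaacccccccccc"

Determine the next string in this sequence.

Term n consists of 2n-1 h's, followed by 3n+2 a's, followed by 2n c's, where the shown terms are n = 2, 3, 4, 5.
For the next term, n = 6, so the run lengths are 11, 20, 12.

hhhhhhhhhhhaaaaaaaaaaaaaaaaaaaacccccccccccc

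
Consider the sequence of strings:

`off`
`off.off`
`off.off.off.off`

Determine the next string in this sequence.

off.off.off.off.off.off.off.off

s(k+1) = s(k)·.·s(k) — each term doubles the last with '.' between the halves.
So the next term is two copies of off.off.off.off with '.' between the halves.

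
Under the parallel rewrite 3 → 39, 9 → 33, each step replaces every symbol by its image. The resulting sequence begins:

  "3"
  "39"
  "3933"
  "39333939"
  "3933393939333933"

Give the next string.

φ(3933393939333933) expands symbol-by-symbol to 39 33 39 39 39 33 39 33 39 33 39 39 39 33 39 39; joining the 16 pieces gives the next term.

39333939393339333933393939333939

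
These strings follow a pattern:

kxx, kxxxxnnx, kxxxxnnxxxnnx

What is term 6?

Every step adds xxnnx to the end: s(k+1) = s(k)·xxnnx.
From kxxxxnnxxxnnx, 3 further steps: kxxxxnnxxxnnx → kxxxxnnxxxnnxxxnnx → kxxxxnnxxxnnxxxnnxxxnnx → (answer).

kxxxxnnxxxnnxxxnnxxxnnxxxnnx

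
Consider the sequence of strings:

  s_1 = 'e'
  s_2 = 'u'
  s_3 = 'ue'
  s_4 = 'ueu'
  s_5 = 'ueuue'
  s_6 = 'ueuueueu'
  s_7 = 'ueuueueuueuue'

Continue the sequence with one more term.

Each term (from the third on) is the previous term followed by the one before it: term 3 = u·e = ue.
The next term joins ueuueueuueuue and ueuueueu.

ueuueueuueuueueuueueu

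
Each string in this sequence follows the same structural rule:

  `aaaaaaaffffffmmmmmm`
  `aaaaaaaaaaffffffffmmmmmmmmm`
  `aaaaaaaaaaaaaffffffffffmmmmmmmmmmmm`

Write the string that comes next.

aaaaaaaaaaaaaaaaffffffffffffmmmmmmmmmmmmmmm

Reading off run lengths: a runs 7, 10, 13; f runs 6, 8, 10; m runs 6, 9, 12 — each is linear in n, where the shown terms are n = 2, 3, 4.
At n = 5 the blocks have lengths 16, 12, 15.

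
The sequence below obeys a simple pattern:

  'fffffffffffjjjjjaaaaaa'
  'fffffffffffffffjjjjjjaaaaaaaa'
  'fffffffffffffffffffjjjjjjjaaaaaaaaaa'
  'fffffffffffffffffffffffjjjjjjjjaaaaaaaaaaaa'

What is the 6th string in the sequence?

Reading off run lengths: f runs 11, 15, 19, 23; j runs 5, 6, 7, 8; a runs 6, 8, 10, 12 — each is linear in n, where the shown terms are n = 3, 4, 5, 6.
Setting n = 8 gives 31, 10, 16 characters in each block.

fffffffffffffffffffffffffffffffjjjjjjjjjjaaaaaaaaaaaaaaaa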